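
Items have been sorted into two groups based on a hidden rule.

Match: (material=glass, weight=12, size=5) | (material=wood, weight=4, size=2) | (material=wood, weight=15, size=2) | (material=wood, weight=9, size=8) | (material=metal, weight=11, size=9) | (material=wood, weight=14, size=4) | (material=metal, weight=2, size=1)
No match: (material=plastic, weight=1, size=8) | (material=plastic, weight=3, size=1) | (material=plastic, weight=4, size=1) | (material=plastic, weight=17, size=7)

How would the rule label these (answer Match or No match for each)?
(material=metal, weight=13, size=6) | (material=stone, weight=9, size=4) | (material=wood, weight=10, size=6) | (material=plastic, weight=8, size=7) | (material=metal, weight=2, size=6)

Match, Match, Match, No match, Match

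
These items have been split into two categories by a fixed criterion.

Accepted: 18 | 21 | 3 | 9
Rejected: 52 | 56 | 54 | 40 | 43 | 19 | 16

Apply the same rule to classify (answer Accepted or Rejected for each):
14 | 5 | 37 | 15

The distinguishing property — multiple of 3 AND at most 21 — holds for all the 'Accepted' cases and none of the 'Rejected' cases.

Rejected, Rejected, Rejected, Accepted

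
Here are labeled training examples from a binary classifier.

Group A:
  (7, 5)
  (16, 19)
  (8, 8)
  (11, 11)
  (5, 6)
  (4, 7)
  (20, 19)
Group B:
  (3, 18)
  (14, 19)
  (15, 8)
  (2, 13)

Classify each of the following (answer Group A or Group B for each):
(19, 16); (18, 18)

A rule that fits every label: |first − second| ≤ 3 — true of each 'Group A' example, false of each 'Group B' one.
(19, 16): |19−16| = 3 — passes, so Group A. (18, 18): |18−18| = 0 — passes, so Group A.

Group A, Group A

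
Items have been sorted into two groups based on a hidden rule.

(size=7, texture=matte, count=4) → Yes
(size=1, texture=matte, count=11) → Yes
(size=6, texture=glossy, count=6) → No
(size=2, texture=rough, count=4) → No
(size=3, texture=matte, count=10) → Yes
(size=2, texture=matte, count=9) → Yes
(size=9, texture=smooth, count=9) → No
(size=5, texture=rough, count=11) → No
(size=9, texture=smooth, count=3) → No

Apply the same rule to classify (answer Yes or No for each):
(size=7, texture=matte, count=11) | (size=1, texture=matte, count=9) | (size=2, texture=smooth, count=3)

Yes, Yes, No

One predicate separates the groups cleanly: texture is matte.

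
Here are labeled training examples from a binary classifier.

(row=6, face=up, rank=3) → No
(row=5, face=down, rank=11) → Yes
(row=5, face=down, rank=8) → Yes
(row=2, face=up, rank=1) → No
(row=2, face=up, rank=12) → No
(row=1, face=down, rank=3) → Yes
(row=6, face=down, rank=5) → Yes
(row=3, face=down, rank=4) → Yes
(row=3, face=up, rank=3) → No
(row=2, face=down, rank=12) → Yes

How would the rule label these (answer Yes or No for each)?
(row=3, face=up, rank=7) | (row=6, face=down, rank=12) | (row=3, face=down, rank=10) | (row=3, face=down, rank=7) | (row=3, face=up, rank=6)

A rule that fits every label: face is down — true of each 'Yes' example, false of each 'No' one.

No, Yes, Yes, Yes, No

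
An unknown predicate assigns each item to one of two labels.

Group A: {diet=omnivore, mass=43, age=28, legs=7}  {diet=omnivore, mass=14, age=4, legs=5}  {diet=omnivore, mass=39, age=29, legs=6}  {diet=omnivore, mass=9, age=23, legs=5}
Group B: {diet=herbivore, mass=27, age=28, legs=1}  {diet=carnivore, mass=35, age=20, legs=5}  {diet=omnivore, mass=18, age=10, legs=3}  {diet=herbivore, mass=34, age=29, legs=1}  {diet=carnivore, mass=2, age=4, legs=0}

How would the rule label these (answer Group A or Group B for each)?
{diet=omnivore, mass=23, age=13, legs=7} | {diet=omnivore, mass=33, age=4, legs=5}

Group A, Group A

A rule that fits every label: diet is omnivore AND legs ≥ 5 — true of each 'Group A' example, false of each 'Group B' one.
Group A: {diet=omnivore, mass=23, age=13, legs=7}, since diet is omnivore, legs = 7. Group A: {diet=omnivore, mass=33, age=4, legs=5}, since diet is omnivore, legs = 5.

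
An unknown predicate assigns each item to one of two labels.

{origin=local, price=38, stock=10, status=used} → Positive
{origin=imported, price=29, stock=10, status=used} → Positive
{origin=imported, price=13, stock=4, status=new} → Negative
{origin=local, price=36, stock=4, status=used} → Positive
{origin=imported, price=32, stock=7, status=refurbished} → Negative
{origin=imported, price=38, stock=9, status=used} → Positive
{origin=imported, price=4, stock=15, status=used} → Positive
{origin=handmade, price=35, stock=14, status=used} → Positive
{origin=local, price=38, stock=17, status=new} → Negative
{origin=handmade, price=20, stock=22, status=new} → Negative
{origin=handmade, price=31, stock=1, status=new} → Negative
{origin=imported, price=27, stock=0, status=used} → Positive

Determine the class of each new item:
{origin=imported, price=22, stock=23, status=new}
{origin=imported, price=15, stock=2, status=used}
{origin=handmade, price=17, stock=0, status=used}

The rule appears to be: status is used.
{origin=imported, price=22, stock=23, status=new}: Negative (status is new).
{origin=imported, price=15, stock=2, status=used}: Positive (status is used).
{origin=handmade, price=17, stock=0, status=used}: Positive (status is used).

Negative, Positive, Positive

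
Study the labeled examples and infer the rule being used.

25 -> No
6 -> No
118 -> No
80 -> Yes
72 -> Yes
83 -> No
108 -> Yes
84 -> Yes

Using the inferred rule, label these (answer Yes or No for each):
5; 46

Every 'Yes' example satisfies: multiple of 4. None of the 'No' examples do.
No: 5, since 5 = 4·1 + 1. No: 46, since 46 = 4·11 + 2.

No, No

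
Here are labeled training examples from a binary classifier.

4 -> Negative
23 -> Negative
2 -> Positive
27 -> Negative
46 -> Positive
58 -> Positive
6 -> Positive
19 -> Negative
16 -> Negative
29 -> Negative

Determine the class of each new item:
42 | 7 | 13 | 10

Positive, Negative, Negative, Positive

Rule: ≡ 2 (mod 4). This holds for each 'Positive' example and fails for each 'Negative' one.
Positive: 42, since 42 mod 4 = 2. Negative: 7, since 7 mod 4 = 3. Negative: 13, since 13 mod 4 = 1. Positive: 10, since 10 mod 4 = 2.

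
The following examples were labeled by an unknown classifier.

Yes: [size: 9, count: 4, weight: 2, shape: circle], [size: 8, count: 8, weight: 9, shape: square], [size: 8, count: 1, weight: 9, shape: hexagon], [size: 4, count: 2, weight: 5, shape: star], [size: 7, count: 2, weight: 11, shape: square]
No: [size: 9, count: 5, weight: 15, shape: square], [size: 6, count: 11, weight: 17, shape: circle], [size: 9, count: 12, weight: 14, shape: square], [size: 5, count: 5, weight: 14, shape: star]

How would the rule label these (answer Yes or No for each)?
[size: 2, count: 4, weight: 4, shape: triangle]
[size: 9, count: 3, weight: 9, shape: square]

The simplest hypothesis consistent with all the labels is: weight ≤ 11.
Yes: [size: 2, count: 4, weight: 4, shape: triangle], since weight = 4.
Yes: [size: 9, count: 3, weight: 9, shape: square], since weight = 9.

Yes, Yes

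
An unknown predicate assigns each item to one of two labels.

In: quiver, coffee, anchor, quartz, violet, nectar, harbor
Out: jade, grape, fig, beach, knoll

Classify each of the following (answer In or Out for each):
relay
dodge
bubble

Out, Out, In

One predicate separates the groups cleanly: length 6.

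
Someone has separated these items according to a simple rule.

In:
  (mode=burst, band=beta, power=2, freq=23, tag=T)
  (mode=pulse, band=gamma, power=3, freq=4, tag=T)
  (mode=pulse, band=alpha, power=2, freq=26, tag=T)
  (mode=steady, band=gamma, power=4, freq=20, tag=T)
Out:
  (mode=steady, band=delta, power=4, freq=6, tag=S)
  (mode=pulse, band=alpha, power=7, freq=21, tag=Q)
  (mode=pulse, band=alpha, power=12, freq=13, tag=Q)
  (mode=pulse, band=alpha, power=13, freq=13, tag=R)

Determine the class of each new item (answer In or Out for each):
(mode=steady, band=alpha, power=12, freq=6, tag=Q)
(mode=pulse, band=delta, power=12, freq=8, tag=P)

The pattern is that an item is 'In' exactly when: tag is T.
(mode=steady, band=alpha, power=12, freq=6, tag=Q) — tag is Q, hence Out. (mode=pulse, band=delta, power=12, freq=8, tag=P) — tag is P, hence Out.

Out, Out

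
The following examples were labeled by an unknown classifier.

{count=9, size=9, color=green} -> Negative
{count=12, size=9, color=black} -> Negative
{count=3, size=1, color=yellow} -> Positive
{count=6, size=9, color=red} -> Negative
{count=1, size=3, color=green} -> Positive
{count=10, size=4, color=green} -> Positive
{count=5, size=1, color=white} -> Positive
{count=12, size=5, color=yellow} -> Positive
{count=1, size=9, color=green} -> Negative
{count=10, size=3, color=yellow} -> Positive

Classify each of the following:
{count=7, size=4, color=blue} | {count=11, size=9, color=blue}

Positive, Negative

One predicate separates the groups cleanly: size ≤ 5.
Positive: {count=7, size=4, color=blue}, since size = 4.
Negative: {count=11, size=9, color=blue}, since size = 9.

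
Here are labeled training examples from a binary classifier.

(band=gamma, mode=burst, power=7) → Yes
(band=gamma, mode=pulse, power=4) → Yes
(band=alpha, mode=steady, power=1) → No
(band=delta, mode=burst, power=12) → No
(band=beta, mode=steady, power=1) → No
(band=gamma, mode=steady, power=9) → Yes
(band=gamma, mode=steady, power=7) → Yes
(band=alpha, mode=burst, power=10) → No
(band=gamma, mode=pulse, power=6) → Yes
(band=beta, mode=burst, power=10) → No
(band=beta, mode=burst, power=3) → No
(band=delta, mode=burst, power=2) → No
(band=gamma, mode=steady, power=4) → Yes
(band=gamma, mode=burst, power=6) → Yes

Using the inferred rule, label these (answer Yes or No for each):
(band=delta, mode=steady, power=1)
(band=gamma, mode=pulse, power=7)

The common property of the 'Yes' items is: band is gamma. No 'No' item has it.
(band=delta, mode=steady, power=1) → band is delta → No.
(band=gamma, mode=pulse, power=7) → band is gamma → Yes.

No, Yes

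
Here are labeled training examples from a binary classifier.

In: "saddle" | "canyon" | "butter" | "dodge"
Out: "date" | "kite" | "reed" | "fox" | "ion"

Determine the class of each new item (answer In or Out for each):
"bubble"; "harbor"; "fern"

Rule: length ≥ 5. This holds for each 'In' example and fails for each 'Out' one.

In, In, Out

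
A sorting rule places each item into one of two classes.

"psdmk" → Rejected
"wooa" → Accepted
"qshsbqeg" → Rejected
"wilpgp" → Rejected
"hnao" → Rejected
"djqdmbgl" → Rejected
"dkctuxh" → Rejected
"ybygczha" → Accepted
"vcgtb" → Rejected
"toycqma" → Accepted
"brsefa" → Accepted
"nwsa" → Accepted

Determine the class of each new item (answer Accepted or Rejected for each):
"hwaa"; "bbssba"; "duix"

All 'Accepted' examples share one property — ends with 'a' — and every 'Rejected' example lacks it.
"hwaa" — ends with 'a', hence Accepted.
"bbssba" — ends with 'a', hence Accepted.
"duix" — ends with 'x', hence Rejected.

Accepted, Accepted, Rejected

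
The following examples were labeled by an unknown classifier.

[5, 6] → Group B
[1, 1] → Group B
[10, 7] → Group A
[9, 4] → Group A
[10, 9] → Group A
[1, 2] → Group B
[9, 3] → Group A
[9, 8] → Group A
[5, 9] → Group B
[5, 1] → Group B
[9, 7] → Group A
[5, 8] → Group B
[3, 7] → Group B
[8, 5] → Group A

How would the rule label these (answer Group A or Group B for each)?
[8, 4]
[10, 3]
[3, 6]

Rule: first ≥ 6. This holds for each 'Group A' example and fails for each 'Group B' one.
[8, 4] — first 8, hence Group A. [10, 3] — first 10, hence Group A. [3, 6] — first 3, hence Group B.

Group A, Group A, Group B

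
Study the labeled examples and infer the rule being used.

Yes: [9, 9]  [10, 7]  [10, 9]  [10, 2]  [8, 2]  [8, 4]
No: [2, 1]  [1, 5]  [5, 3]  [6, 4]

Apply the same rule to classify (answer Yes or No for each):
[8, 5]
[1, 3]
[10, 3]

The rule appears to be: first ≥ 7.

Yes, No, Yes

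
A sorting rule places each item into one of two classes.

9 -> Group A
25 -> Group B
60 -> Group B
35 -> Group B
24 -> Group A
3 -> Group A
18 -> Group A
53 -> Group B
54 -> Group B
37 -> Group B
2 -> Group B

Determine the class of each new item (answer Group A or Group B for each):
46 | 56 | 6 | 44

Group B, Group B, Group A, Group B

A rule that fits every label: multiple of 3 AND at most 24 — true of each 'Group A' example, false of each 'Group B' one.
46 — 46 = 3·15 + 1, 46 > 24, hence Group B. 56 — 56 = 3·18 + 2, 56 > 24, hence Group B. 6 — 6 = 3·2, 6 ≤ 24, hence Group A. 44 — 44 = 3·14 + 2, 44 > 24, hence Group B.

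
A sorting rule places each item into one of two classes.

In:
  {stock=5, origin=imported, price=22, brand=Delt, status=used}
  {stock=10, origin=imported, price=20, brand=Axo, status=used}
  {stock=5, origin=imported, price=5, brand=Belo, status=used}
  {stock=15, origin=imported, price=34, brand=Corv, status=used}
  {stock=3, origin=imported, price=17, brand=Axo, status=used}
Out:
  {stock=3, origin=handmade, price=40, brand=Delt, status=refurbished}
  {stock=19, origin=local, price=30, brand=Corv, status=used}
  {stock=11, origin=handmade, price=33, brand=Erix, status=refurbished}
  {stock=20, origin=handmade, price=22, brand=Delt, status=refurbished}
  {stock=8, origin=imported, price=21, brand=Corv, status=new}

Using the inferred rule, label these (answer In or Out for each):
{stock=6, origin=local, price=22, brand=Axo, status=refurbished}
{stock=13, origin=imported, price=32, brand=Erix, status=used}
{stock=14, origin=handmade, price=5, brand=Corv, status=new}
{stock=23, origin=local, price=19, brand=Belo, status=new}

Out, In, Out, Out

One predicate separates the groups cleanly: origin is imported AND status is used.
{stock=6, origin=local, price=22, brand=Axo, status=refurbished} — origin is local, status is refurbished, hence Out.
{stock=13, origin=imported, price=32, brand=Erix, status=used} — origin is imported, status is used, hence In.
{stock=14, origin=handmade, price=5, brand=Corv, status=new} — origin is handmade, status is new, hence Out.
{stock=23, origin=local, price=19, brand=Belo, status=new} — origin is local, status is new, hence Out.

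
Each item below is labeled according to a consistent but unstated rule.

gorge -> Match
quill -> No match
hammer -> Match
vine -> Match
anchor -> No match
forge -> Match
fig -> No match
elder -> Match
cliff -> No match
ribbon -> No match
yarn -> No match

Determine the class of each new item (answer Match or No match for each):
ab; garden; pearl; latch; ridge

'Match' ⟺ contains 'e'.
ab: no 'e' — doesn't match, so No match. garden: has 'e' — satisfies this, so Match. pearl: has 'e' — satisfies this, so Match. latch: no 'e' — doesn't match, so No match. ridge: has 'e' — satisfies this, so Match.

No match, Match, Match, No match, Match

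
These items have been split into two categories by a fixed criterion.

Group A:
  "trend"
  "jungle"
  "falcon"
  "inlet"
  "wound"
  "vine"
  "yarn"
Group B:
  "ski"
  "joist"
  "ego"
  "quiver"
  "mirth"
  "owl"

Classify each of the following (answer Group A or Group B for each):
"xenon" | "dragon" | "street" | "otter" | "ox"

One predicate separates the groups cleanly: contains 'n'.

Group A, Group A, Group B, Group B, Group B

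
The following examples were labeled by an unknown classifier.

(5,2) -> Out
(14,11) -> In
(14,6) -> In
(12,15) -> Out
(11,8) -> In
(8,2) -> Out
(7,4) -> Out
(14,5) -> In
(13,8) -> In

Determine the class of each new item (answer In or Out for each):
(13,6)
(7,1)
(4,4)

One predicate separates the groups cleanly: first > second AND sum ≥ 19.
(13,6): In (13 > 6, 13+6 = 19). (7,1): Out (7 > 1, 7+1 = 8). (4,4): Out (4 = 4, 4+4 = 8).

In, Out, Out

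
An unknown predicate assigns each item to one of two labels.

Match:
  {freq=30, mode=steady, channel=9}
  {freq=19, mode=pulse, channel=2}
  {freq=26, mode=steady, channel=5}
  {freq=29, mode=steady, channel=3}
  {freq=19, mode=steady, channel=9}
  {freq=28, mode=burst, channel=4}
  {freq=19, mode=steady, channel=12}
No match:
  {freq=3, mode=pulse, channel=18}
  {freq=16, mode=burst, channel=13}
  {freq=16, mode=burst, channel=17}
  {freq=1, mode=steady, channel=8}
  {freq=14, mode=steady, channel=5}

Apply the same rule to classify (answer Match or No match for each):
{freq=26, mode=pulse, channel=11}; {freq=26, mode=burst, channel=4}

Match, Match

The classifier is using: freq ≥ 19.
{freq=26, mode=pulse, channel=11} — freq = 26, hence Match. {freq=26, mode=burst, channel=4} — freq = 26, hence Match.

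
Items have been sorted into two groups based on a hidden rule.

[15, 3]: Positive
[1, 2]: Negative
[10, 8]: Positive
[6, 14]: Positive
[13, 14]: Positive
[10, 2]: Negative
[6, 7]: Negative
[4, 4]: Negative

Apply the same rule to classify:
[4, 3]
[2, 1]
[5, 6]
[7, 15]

Negative, Negative, Negative, Positive

The simplest hypothesis consistent with all the labels is: sum ≥ 18.
Negative: [4, 3], since 4+3 = 7. Negative: [2, 1], since 2+1 = 3. Negative: [5, 6], since 5+6 = 11. Positive: [7, 15], since 7+15 = 22.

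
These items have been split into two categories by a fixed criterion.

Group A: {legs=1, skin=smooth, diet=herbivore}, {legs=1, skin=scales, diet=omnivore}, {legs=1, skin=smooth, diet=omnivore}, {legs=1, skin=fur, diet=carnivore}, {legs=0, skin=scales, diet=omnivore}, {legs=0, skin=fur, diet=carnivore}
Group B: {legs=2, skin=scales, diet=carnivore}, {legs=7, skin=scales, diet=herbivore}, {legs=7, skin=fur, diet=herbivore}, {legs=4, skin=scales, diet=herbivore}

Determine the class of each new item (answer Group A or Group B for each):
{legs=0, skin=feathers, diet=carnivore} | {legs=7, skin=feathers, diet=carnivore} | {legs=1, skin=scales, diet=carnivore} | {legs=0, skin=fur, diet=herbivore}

The common property of the 'Group A' items is: legs ≤ 1. No 'Group B' item has it.
{legs=0, skin=feathers, diet=carnivore}: legs = 0 — passes, so Group A.
{legs=7, skin=feathers, diet=carnivore}: legs = 7 — fails this test, so Group B.
{legs=1, skin=scales, diet=carnivore}: legs = 1 — passes, so Group A.
{legs=0, skin=fur, diet=herbivore}: legs = 0 — passes, so Group A.

Group A, Group B, Group A, Group A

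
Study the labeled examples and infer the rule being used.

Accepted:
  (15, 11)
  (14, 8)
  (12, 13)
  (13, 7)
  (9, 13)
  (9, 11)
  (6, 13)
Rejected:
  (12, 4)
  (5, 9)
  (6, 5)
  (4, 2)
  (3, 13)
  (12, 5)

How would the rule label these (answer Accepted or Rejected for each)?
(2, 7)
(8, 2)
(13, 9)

Rejected, Rejected, Accepted

The simplest hypothesis consistent with all the labels is: sum ≥ 19.
(2, 7): Rejected (2+7 = 9).
(8, 2): Rejected (8+2 = 10).
(13, 9): Accepted (13+9 = 22).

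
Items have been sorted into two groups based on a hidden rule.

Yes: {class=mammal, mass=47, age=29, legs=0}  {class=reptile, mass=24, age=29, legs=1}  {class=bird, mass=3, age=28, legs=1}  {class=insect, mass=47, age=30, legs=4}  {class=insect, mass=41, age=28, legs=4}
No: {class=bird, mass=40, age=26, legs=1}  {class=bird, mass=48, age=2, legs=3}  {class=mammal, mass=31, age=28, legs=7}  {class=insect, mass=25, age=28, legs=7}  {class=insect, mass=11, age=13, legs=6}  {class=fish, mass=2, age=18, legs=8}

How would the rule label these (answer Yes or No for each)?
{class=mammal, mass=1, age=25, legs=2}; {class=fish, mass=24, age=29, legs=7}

The simplest hypothesis consistent with all the labels is: age ≥ 28 AND legs ≤ 4.
{class=mammal, mass=1, age=25, legs=2}: No (age = 25, legs = 2). {class=fish, mass=24, age=29, legs=7}: No (age = 29, legs = 7).

No, No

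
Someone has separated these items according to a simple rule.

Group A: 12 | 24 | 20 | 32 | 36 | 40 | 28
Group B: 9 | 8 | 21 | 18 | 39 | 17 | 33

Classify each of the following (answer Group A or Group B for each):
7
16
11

Group B, Group A, Group B

The rule appears to be: multiple of 4 AND at least 9.
7: 7 = 4·1 + 3, 7 < 9 — lacks this property, so Group B. 16: 16 = 4·4, 16 ≥ 9 — fits, so Group A. 11: 11 = 4·2 + 3, 11 ≥ 9 — lacks this property, so Group B.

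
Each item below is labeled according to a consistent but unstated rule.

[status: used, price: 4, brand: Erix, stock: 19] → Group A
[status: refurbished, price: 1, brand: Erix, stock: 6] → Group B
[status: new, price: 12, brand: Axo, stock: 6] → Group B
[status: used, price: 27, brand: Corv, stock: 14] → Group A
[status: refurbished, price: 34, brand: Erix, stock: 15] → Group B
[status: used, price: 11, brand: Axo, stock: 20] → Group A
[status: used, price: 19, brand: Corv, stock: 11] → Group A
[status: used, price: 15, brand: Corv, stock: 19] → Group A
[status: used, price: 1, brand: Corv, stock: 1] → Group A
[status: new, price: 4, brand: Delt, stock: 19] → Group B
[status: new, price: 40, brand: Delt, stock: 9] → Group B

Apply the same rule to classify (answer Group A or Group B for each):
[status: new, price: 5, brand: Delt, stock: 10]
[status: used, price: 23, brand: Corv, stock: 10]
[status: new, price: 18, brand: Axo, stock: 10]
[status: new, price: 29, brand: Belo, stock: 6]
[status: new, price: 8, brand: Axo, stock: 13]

Group B, Group A, Group B, Group B, Group B

Rule: status is used. This holds for each 'Group A' example and fails for each 'Group B' one.
[status: new, price: 5, brand: Delt, stock: 10] → status is new → Group B.
[status: used, price: 23, brand: Corv, stock: 10] → status is used → Group A.
[status: new, price: 18, brand: Axo, stock: 10] → status is new → Group B.
[status: new, price: 29, brand: Belo, stock: 6] → status is new → Group B.
[status: new, price: 8, brand: Axo, stock: 13] → status is new → Group B.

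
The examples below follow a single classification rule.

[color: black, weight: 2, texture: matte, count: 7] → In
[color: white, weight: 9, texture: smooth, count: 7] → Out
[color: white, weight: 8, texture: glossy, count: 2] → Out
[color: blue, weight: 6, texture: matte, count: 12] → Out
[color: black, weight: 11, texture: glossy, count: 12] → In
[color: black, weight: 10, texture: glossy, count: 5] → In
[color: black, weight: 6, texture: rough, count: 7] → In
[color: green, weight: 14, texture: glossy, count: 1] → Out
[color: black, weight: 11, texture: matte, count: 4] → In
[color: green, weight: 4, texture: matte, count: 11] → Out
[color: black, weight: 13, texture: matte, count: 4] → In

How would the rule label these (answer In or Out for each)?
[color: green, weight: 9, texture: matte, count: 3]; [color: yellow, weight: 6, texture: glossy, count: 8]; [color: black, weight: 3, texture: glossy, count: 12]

Out, Out, In

The pattern is that an item is 'In' exactly when: color is black.
[color: green, weight: 9, texture: matte, count: 3] — color is green, hence Out. [color: yellow, weight: 6, texture: glossy, count: 8] — color is yellow, hence Out. [color: black, weight: 3, texture: glossy, count: 12] — color is black, hence In.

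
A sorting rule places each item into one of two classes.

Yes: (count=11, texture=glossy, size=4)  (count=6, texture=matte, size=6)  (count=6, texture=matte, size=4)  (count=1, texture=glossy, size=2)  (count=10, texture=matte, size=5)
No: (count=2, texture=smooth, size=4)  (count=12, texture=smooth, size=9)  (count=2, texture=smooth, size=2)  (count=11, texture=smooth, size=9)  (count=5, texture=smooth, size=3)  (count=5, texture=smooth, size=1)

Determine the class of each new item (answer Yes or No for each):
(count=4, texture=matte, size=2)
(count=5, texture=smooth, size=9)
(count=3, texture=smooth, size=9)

Checking candidate rules against both groups, what survives is: texture is not smooth.
(count=4, texture=matte, size=2) → texture is matte → Yes. (count=5, texture=smooth, size=9) → texture is smooth → No. (count=3, texture=smooth, size=9) → texture is smooth → No.

Yes, No, No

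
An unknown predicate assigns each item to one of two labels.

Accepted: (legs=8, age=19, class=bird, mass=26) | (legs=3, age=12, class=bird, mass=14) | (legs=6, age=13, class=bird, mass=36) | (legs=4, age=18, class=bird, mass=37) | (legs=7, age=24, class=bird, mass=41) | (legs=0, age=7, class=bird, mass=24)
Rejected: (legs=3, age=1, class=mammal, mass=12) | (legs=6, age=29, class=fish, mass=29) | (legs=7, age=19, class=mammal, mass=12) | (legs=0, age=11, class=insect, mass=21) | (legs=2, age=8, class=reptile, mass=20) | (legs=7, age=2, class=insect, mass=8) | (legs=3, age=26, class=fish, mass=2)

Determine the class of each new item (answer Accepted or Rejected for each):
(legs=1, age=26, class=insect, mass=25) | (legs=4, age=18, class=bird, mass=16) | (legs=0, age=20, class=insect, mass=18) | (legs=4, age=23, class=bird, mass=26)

The common property of the 'Accepted' items is: class is bird. No 'Rejected' item has it.
(legs=1, age=26, class=insect, mass=25) → class is insect → Rejected.
(legs=4, age=18, class=bird, mass=16) → class is bird → Accepted.
(legs=0, age=20, class=insect, mass=18) → class is insect → Rejected.
(legs=4, age=23, class=bird, mass=26) → class is bird → Accepted.

Rejected, Accepted, Rejected, Accepted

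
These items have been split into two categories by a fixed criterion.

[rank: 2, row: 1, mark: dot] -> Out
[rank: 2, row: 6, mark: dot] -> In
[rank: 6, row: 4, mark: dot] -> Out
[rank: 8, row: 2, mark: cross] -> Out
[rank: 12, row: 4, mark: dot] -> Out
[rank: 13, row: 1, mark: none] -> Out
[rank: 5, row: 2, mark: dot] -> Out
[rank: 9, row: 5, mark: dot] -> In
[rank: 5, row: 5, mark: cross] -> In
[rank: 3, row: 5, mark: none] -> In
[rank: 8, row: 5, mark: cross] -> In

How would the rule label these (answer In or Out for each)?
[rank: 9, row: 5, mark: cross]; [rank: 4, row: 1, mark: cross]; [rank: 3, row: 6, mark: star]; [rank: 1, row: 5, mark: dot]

In, Out, In, In

Every 'In' example satisfies: row ≥ 5. None of the 'Out' examples do.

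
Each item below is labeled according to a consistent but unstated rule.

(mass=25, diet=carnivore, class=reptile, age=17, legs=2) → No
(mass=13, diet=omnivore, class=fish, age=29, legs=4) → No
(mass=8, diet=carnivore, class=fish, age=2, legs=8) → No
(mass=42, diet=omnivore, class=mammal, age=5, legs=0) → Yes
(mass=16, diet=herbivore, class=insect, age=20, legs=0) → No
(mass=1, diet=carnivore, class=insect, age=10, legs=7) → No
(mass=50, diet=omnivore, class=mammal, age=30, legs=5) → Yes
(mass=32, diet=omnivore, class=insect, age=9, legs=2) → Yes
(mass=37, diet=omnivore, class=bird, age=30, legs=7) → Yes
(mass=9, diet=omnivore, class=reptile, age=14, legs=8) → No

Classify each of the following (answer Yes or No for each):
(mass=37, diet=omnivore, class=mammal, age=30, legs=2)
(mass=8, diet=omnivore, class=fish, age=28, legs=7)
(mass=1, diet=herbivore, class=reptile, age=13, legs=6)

Yes, No, No

Every 'Yes' example satisfies: mass ≥ 32. None of the 'No' examples do.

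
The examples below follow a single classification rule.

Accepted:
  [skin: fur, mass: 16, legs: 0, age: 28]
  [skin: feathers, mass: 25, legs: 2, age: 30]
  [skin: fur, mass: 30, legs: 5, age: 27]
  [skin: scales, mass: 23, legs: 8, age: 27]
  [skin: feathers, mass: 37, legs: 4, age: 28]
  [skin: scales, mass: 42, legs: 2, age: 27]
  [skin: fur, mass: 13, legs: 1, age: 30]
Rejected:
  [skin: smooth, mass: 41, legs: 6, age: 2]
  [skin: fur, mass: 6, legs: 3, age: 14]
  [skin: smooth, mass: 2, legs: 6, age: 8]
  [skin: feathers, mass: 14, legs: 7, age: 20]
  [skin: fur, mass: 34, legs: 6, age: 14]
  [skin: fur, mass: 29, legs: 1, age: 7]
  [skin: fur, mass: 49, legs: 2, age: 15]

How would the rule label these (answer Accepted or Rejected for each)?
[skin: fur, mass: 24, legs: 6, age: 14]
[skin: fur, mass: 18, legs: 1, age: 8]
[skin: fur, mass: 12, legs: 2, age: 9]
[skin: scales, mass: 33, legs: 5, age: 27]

Rejected, Rejected, Rejected, Accepted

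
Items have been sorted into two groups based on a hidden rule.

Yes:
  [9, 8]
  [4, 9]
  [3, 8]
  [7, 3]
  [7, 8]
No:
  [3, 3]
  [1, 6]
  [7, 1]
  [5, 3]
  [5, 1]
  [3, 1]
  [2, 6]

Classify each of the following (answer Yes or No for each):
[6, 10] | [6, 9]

Yes, Yes

One predicate separates the groups cleanly: sum ≥ 10.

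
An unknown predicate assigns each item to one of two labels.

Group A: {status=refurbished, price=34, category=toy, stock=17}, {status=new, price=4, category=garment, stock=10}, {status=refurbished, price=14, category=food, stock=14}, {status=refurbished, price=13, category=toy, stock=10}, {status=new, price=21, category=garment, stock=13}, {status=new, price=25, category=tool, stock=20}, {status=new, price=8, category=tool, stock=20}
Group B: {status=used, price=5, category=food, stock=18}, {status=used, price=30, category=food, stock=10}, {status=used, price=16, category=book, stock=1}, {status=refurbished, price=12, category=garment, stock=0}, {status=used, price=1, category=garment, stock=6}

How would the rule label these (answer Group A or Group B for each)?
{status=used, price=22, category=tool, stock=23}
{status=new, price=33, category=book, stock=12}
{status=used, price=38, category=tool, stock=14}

Group B, Group A, Group B

A rule that fits every label: status is not used AND stock ≥ 1 — true of each 'Group A' example, false of each 'Group B' one.
{status=used, price=22, category=tool, stock=23}: Group B (status is used, stock = 23). {status=new, price=33, category=book, stock=12}: Group A (status is new, stock = 12). {status=used, price=38, category=tool, stock=14}: Group B (status is used, stock = 14).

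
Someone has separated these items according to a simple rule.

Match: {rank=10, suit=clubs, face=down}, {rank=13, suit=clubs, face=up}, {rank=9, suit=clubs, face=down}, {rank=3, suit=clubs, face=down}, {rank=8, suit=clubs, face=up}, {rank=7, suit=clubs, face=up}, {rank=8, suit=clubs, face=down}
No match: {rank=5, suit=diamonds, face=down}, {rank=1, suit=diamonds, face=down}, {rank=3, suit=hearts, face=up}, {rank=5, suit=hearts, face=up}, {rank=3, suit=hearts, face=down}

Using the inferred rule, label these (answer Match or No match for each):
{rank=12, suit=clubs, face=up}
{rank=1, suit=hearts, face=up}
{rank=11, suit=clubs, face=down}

Looking at the examples, the only property every 'Match' case has and every 'No match' case lacks is: suit is clubs.
Match: {rank=12, suit=clubs, face=up}, since suit is clubs.
No match: {rank=1, suit=hearts, face=up}, since suit is hearts.
Match: {rank=11, suit=clubs, face=down}, since suit is clubs.

Match, No match, Match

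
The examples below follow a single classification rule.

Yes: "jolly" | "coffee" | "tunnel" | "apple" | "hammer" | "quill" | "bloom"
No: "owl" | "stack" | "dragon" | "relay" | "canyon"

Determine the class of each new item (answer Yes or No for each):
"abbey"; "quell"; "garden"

Comparing the two groups points to one rule — has a double letter.
"abbey": Yes ('bb' doubled).
"quell": Yes ('ll' doubled).
"garden": No (no doubled letter).

Yes, Yes, No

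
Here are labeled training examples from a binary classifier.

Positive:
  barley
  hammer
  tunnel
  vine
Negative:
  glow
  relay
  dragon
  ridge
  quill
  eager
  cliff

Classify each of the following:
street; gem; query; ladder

The classifier is using: even length AND contains 'e'.
Positive: street, since length 6, has 'e'. Negative: gem, since length 3, has 'e'. Negative: query, since length 5, has 'e'. Positive: ladder, since length 6, has 'e'.

Positive, Negative, Negative, Positive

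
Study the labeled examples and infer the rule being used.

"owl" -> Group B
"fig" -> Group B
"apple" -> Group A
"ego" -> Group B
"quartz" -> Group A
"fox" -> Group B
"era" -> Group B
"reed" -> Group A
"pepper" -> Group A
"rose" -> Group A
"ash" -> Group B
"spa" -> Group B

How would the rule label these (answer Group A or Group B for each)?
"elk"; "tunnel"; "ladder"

Group B, Group A, Group A

'Group A' ⟺ length ≥ 4.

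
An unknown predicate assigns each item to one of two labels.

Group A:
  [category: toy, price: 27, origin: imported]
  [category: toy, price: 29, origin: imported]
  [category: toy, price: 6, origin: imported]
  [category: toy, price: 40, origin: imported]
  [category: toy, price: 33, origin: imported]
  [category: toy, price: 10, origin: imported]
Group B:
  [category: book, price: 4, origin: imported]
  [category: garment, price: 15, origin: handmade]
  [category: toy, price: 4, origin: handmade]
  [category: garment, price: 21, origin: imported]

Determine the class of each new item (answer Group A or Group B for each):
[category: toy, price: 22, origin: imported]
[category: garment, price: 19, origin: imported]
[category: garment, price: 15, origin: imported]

All 'Group A' examples share one property — category is toy AND origin is imported — and every 'Group B' example lacks it.

Group A, Group B, Group B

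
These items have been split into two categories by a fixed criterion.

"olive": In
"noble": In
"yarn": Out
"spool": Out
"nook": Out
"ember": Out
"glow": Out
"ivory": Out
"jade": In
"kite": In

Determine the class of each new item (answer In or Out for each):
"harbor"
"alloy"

Rule: ends with 'e'. This holds for each 'In' example and fails for each 'Out' one.
"harbor": ends with 'r' — fails this test, so Out. "alloy": ends with 'y' — fails this test, so Out.

Out, Out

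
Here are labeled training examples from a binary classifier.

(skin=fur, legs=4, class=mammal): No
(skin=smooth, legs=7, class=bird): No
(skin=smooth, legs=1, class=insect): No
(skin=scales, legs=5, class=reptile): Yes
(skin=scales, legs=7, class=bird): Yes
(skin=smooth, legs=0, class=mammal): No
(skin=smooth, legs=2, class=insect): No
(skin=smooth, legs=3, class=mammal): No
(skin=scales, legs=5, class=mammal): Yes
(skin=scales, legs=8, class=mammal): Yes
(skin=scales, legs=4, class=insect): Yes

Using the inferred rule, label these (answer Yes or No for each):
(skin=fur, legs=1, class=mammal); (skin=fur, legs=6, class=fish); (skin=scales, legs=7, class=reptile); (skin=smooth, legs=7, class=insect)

All 'Yes' examples share one property — skin is scales — and every 'No' example lacks it.
(skin=fur, legs=1, class=mammal): No (skin is fur). (skin=fur, legs=6, class=fish): No (skin is fur). (skin=scales, legs=7, class=reptile): Yes (skin is scales). (skin=smooth, legs=7, class=insect): No (skin is smooth).

No, No, Yes, No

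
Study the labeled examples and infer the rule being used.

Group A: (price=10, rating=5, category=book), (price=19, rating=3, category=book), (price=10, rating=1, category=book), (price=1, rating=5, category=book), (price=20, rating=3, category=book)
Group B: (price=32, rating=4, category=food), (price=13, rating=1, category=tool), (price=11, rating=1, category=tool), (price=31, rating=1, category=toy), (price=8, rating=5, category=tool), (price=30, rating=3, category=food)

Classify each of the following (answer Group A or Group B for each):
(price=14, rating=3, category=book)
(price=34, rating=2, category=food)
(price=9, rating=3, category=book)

Group A, Group B, Group A

The distinguishing property — category is book — holds for all the 'Group A' cases and none of the 'Group B' cases.
(price=14, rating=3, category=book): Group A (category is book). (price=34, rating=2, category=food): Group B (category is food). (price=9, rating=3, category=book): Group A (category is book).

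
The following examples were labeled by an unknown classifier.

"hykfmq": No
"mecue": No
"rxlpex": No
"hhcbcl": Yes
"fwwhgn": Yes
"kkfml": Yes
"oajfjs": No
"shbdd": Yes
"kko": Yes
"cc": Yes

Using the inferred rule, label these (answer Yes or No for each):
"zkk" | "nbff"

Yes, Yes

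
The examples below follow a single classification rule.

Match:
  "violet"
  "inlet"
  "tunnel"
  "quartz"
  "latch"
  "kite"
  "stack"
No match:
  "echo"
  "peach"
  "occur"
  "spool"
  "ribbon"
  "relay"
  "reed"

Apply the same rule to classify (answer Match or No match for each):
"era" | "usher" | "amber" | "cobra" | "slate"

The rule appears to be: contains 't'.
No match: "era", since no 't'.
No match: "usher", since no 't'.
No match: "amber", since no 't'.
No match: "cobra", since no 't'.
Match: "slate", since has 't'.

No match, No match, No match, No match, Match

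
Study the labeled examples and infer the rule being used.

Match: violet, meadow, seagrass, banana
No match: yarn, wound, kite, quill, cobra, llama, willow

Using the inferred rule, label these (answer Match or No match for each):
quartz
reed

No match, No match

The common property of the 'Match' items is: has ≥ 3 vowels. No 'No match' item has it.
quartz: 2 vowels — lacks this property, so No match. reed: 2 vowels — lacks this property, so No match.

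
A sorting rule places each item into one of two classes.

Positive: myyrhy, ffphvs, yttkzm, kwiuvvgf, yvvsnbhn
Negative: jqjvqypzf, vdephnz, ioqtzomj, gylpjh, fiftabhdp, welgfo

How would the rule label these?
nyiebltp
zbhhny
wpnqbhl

Negative, Positive, Negative

Looking at the examples, the only property every 'Positive' case has and every 'Negative' case lacks is: has a double letter.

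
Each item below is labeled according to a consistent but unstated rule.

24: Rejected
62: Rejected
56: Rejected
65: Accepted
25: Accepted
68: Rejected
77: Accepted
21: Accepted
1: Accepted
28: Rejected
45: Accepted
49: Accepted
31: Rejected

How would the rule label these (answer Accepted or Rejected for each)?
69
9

Accepted, Accepted

The rule appears to be: ≡ 1 (mod 4).
69 — 69 mod 4 = 1, hence Accepted. 9 — 9 mod 4 = 1, hence Accepted.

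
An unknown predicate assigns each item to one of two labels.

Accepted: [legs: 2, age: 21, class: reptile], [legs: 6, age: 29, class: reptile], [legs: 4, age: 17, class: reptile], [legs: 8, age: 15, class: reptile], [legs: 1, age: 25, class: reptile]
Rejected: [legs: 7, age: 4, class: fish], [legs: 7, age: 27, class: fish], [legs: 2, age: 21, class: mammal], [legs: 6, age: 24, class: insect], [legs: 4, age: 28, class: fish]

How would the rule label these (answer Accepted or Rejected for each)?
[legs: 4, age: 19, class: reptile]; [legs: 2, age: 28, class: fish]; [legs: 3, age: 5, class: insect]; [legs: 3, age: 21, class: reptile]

All 'Accepted' examples share one property — class is reptile — and every 'Rejected' example lacks it.
[legs: 4, age: 19, class: reptile] — class is reptile, hence Accepted.
[legs: 2, age: 28, class: fish] — class is fish, hence Rejected.
[legs: 3, age: 5, class: insect] — class is insect, hence Rejected.
[legs: 3, age: 21, class: reptile] — class is reptile, hence Accepted.

Accepted, Rejected, Rejected, Accepted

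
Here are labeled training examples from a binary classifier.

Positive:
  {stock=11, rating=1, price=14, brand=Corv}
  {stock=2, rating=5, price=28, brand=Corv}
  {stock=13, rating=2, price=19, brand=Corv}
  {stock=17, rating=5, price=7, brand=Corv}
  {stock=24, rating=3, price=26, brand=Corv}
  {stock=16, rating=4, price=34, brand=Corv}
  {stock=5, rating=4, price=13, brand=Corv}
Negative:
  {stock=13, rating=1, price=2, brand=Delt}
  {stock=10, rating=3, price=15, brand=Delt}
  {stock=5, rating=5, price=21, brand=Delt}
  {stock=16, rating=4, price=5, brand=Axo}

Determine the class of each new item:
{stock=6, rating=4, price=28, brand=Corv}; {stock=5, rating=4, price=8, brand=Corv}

Positive, Positive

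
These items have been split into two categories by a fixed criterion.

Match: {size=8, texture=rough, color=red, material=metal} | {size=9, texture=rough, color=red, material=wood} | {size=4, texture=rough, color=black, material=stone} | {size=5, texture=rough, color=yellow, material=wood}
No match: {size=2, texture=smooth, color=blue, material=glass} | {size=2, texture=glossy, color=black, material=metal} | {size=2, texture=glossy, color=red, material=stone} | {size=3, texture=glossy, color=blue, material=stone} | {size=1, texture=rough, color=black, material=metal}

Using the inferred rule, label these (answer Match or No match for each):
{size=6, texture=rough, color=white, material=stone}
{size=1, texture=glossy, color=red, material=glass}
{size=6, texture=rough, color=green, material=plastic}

Every 'Match' example satisfies: size ≥ 4. None of the 'No match' examples do.
{size=6, texture=rough, color=white, material=stone}: size = 6 — fits, so Match.
{size=1, texture=glossy, color=red, material=glass}: size = 1 — does not satisfy this, so No match.
{size=6, texture=rough, color=green, material=plastic}: size = 6 — fits, so Match.

Match, No match, Match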